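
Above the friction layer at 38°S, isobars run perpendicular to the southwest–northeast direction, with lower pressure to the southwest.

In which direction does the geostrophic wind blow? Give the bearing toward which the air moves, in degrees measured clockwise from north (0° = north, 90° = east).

135°

The pressure-gradient force points toward the southwest (bearing 225°).
Geostrophic balance: in the Southern Hemisphere the Coriolis force deflects motion to the left, so the geostrophic wind blows 90° to the left of the pressure-gradient force (low pressure on the right).
Rotating 225° by 90° counterclockwise gives 135° — the wind blows toward the southeast.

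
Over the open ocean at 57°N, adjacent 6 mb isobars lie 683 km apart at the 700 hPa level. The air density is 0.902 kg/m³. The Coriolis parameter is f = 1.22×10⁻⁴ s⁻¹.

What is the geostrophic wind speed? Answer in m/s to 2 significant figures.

Pressure gradient: |∂P/∂n| = 600 Pa / 683000 m = 8.78×10⁻⁴ Pa/m
Geostrophic balance (pressure-gradient force = Coriolis force):
V_g = (1/(fρ)) |∂P/∂n| = 8.78×10⁻⁴ / (1.22×10⁻⁴ × 0.902) = 7.98 m/s

8.0 m/s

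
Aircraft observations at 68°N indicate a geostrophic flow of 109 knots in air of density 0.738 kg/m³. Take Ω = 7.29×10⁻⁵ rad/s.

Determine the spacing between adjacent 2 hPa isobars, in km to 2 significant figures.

Coriolis parameter at 68°N:
f = 2Ω sin φ = 2 × 7.29×10⁻⁵ × sin 68° = 1.35×10⁻⁴ s⁻¹
Wind speed in SI: 109 knots = 56.1 m/s
Geostrophic balance rearranged: |∂P/∂n| = f ρ V_g
|∂P/∂n| = 1.35×10⁻⁴ × 0.738 × 56.1 = 5.59×10⁻³ Pa/m
Isobar spacing: Δn = ΔP/|∂P/∂n| = 200 Pa / 5.59×10⁻³ Pa/m = 35751 m ≈ 36 km

36 km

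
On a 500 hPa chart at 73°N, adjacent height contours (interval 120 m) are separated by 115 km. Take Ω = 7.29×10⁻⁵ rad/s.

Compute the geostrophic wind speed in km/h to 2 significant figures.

Coriolis parameter at 73°N:
f = 2Ω sin φ = 2 × 7.29×10⁻⁵ × sin 73° = 1.39×10⁻⁴ s⁻¹
Height gradient: |∂Z/∂n| = 120 m / 115000 m = 1.04×10⁻³
On a pressure surface, geostrophic balance gives V_g = (g/f)|∂Z/∂n|:
V_g = 9.81 × 1.04×10⁻³ / 1.39×10⁻⁴ = 73.4 m/s
Converting: 73.4 m/s × 3.6 = 260 km/h

260 km/h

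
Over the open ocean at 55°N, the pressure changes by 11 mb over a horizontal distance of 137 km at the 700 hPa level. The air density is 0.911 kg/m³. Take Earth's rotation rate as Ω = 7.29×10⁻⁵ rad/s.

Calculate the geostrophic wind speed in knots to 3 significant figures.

143 knots

Coriolis parameter at 55°N:
f = 2Ω sin φ = 2 × 7.29×10⁻⁵ × sin 55° = 1.19×10⁻⁴ s⁻¹
Pressure gradient: |∂P/∂n| = 1100 Pa / 137000 m = 8.03×10⁻³ Pa/m
Geostrophic balance (pressure-gradient force = Coriolis force):
V_g = (1/(fρ)) |∂P/∂n| = 8.03×10⁻³ / (1.19×10⁻⁴ × 0.911) = 73.8 m/s
Converting: 73.8 m/s × 1.944 = 143 knots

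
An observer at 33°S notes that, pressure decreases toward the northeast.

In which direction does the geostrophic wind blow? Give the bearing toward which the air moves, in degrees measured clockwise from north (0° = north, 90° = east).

315°

The pressure-gradient force points toward the northeast (bearing 045°).
Geostrophic balance: in the Southern Hemisphere the Coriolis force deflects motion to the left, so the geostrophic wind blows 90° to the left of the pressure-gradient force (low pressure on the right).
Rotating 045° by 90° counterclockwise gives 315° — the wind blows toward the northwest.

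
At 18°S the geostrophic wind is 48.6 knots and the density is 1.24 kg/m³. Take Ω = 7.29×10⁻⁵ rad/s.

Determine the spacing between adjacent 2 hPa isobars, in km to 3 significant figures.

143 km

Coriolis parameter at 18°S:
f = 2Ω sin φ = 2 × 7.29×10⁻⁵ × sin 18° = 4.51×10⁻⁵ s⁻¹
Wind speed in SI: 48.6 knots = 25.0 m/s
Geostrophic balance rearranged: |∂P/∂n| = f ρ V_g
|∂P/∂n| = 4.51×10⁻⁵ × 1.24 × 25.0 = 1.40×10⁻³ Pa/m
Isobar spacing: Δn = ΔP/|∂P/∂n| = 200 Pa / 1.40×10⁻³ Pa/m = 143184 m ≈ 143 km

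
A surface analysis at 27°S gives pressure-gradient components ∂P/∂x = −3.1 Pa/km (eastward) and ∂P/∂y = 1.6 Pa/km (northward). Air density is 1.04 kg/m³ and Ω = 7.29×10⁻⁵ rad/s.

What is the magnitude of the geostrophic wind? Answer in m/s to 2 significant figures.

Coriolis parameter at 27°S:
f = 2Ω sin φ = 2 × 7.29×10⁻⁵ × sin 27° = 6.62×10⁻⁵ s⁻¹
In the Southern Hemisphere f is negative: f = −6.62×10⁻⁵ s⁻¹.
Component geostrophic relations (x east, y north):
u_g = −(1/(fρ)) ∂P/∂y,  v_g = (1/(fρ)) ∂P/∂x
u_g = −(1.6×10⁻³)/(−6.62×10⁻⁵ × 1.04) = 23.2 m/s;  v_g = (−3.1×10⁻³)/(−6.62×10⁻⁵ × 1.04) = 45.0 m/s
|V_g| = √(u_g² + v_g²) = 50.7 m/s

51 m/s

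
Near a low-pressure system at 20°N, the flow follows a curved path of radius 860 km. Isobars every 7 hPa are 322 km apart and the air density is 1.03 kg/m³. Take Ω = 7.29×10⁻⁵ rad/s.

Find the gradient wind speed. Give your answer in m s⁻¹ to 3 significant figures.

Coriolis parameter at 20°N:
f = 2Ω sin φ = 2 × 7.29×10⁻⁵ × sin 20° = 4.99×10⁻⁵ s⁻¹
Pressure gradient: |∂P/∂n| = 700 Pa / 322000 m = 2.17×10⁻³ Pa/m
Geostrophic speed: V_g = |∂P/∂n|/(fρ) = 2.17×10⁻³/(4.99×10⁻⁵ × 1.03) = 42.3 m/s
Around a low, centrifugal force acts outward with Coriolis, so pressure-gradient force balances both:
(1/ρ)|∂P/∂n| = fV + V²/R  →  V² + fR·V − fR·V_g = 0
With fR = 4.99×10⁻⁵ × 860×10³ m = 42.9 m/s:
V = [−fR + √((fR)² + 4 fR V_g)]/2 = [−42.9 + √(42.9² + 4×42.9×42.3)]/2 = 26.3 m/s
Subgeostrophic (V < V_g = 42.3 m/s), as expected around a low.

26.3 m s⁻¹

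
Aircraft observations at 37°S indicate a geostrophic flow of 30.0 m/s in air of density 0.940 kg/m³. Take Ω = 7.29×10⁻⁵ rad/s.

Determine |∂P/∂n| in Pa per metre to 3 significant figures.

Coriolis parameter at 37°S:
f = 2Ω sin φ = 2 × 7.29×10⁻⁵ × sin 37° = 8.77×10⁻⁵ s⁻¹
Geostrophic balance rearranged: |∂P/∂n| = f ρ V_g
|∂P/∂n| = 8.77×10⁻⁵ × 0.940 × 30.0 = 2.47×10⁻³ Pa/m

2.47×10⁻³ Pa/m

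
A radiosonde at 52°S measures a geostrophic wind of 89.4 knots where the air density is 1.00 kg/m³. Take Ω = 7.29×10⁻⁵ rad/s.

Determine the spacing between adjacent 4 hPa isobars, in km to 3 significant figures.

Coriolis parameter at 52°S:
f = 2Ω sin φ = 2 × 7.29×10⁻⁵ × sin 52° = 1.15×10⁻⁴ s⁻¹
Wind speed in SI: 89.4 knots = 46.0 m/s
Geostrophic balance rearranged: |∂P/∂n| = f ρ V_g
|∂P/∂n| = 1.15×10⁻⁴ × 1.00 × 46.0 = 5.28×10⁻³ Pa/m
Isobar spacing: Δn = ΔP/|∂P/∂n| = 400 Pa / 5.28×10⁻³ Pa/m = 75700 m ≈ 75.7 km

75.7 km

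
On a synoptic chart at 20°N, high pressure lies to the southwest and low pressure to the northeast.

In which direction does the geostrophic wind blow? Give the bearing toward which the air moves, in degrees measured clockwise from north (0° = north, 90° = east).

135°

The pressure-gradient force points toward the northeast (bearing 045°).
Geostrophic balance: in the Northern Hemisphere the Coriolis force deflects motion to the right, so the geostrophic wind blows 90° to the right of the pressure-gradient force (low pressure on the left).
Rotating 045° by 90° clockwise gives 135° — the wind blows toward the southeast.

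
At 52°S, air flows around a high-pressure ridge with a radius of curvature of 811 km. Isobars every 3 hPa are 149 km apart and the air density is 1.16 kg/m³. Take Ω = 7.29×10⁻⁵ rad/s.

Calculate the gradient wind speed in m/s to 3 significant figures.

Coriolis parameter at 52°S:
f = 2Ω sin φ = 2 × 7.29×10⁻⁵ × sin 52° = 1.15×10⁻⁴ s⁻¹
Pressure gradient: |∂P/∂n| = 300 Pa / 149000 m = 2.01×10⁻³ Pa/m
Geostrophic speed: V_g = |∂P/∂n|/(fρ) = 2.01×10⁻³/(1.15×10⁻⁴ × 1.16) = 15.1 m/s
Around a high, pressure-gradient force acts outward with centrifugal, so Coriolis balances both:
fV = (1/ρ)|∂P/∂n| + V²/R  →  V² − fR·V + fR·V_g = 0
With fR = 1.15×10⁻⁴ × 811×10³ m = 93.2 m/s:
V = [fR − √((fR)² − 4 fR V_g)]/2 = [93.2 − √(93.2² − 4×93.2×15.1)]/2 = 19 m/s
Supergeostrophic (V > V_g = 15.1 m/s), as expected around a high.

19.0 m/s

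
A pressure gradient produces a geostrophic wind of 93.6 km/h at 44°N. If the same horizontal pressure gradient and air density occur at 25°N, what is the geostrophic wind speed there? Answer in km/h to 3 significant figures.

154 km/h

With the same pressure gradient and density, V_g ∝ 1/f ∝ 1/sin φ.
V₂ = V₁ · sin φ₁ / sin φ₂ = 93.6 × sin 44° / sin 25°
V₂ = 93.6 × 0.6947/0.4226 = 154 km/h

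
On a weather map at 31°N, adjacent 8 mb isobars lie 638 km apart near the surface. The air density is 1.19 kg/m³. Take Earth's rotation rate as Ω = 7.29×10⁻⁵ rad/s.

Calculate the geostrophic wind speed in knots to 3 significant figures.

Coriolis parameter at 31°N:
f = 2Ω sin φ = 2 × 7.29×10⁻⁵ × sin 31° = 7.51×10⁻⁵ s⁻¹
Pressure gradient: |∂P/∂n| = 800 Pa / 638000 m = 1.25×10⁻³ Pa/m
Geostrophic balance (pressure-gradient force = Coriolis force):
V_g = (1/(fρ)) |∂P/∂n| = 1.25×10⁻³ / (7.51×10⁻⁵ × 1.19) = 14.0 m/s
Converting: 14.0 m/s × 1.944 = 27.3 knots

27.3 knots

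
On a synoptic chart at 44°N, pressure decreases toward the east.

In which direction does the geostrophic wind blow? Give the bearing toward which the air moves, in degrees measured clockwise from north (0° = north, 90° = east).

180°

The pressure-gradient force points toward the east (bearing 090°).
Geostrophic balance: in the Northern Hemisphere the Coriolis force deflects motion to the right, so the geostrophic wind blows 90° to the right of the pressure-gradient force (low pressure on the left).
Rotating 090° by 90° clockwise gives 180° — the wind blows toward the south.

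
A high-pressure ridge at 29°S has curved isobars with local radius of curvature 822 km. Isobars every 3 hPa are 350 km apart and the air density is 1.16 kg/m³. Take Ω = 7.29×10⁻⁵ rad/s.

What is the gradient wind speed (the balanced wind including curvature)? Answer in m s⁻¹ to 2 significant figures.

14 m s⁻¹

Coriolis parameter at 29°S:
f = 2Ω sin φ = 2 × 7.29×10⁻⁵ × sin 29° = 7.07×10⁻⁵ s⁻¹
Pressure gradient: |∂P/∂n| = 300 Pa / 350000 m = 8.57×10⁻⁴ Pa/m
Geostrophic speed: V_g = |∂P/∂n|/(fρ) = 8.57×10⁻⁴/(7.07×10⁻⁵ × 1.16) = 10.5 m/s
Around a high, pressure-gradient force acts outward with centrifugal, so Coriolis balances both:
fV = (1/ρ)|∂P/∂n| + V²/R  →  V² − fR·V + fR·V_g = 0
With fR = 7.07×10⁻⁵ × 822×10³ m = 58.1 m/s:
V = [fR − √((fR)² − 4 fR V_g)]/2 = [58.1 − √(58.1² − 4×58.1×10.5)]/2 = 13.7 m/s
Supergeostrophic (V > V_g = 10.5 m/s), as expected around a high.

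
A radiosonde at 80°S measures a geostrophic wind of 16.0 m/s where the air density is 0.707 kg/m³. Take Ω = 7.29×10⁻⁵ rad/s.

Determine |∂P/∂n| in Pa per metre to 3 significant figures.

1.62×10⁻³ Pa/m

Coriolis parameter at 80°S:
f = 2Ω sin φ = 2 × 7.29×10⁻⁵ × sin 80° = 1.44×10⁻⁴ s⁻¹
Geostrophic balance rearranged: |∂P/∂n| = f ρ V_g
|∂P/∂n| = 1.44×10⁻⁴ × 0.707 × 16.0 = 1.62×10⁻³ Pa/m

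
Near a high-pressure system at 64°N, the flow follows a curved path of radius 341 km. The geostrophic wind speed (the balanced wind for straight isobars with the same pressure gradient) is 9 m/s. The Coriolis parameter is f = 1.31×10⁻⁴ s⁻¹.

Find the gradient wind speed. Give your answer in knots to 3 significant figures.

Around a high, pressure-gradient force acts outward with centrifugal, so Coriolis balances both:
fV = (1/ρ)|∂P/∂n| + V²/R  →  V² − fR·V + fR·V_g = 0
With fR = 1.31×10⁻⁴ × 341×10³ m = 44.7 m/s:
V = [fR − √((fR)² − 4 fR V_g)]/2 = [44.7 − √(44.7² − 4×44.7×9)]/2 = 12.5 m/s
Supergeostrophic (V > V_g = 9 m/s), as expected around a high.
Converting: 12.5 m/s × 1.944 = 24.3 knots

24.3 knots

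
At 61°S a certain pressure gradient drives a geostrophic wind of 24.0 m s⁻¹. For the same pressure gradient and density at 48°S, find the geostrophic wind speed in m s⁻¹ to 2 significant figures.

With the same pressure gradient and density, V_g ∝ 1/f ∝ 1/sin φ.
V₂ = V₁ · sin φ₁ / sin φ₂ = 24.0 × sin 61° / sin 48°
V₂ = 24.0 × 0.8746/0.7431 = 28 m s⁻¹

28 m s⁻¹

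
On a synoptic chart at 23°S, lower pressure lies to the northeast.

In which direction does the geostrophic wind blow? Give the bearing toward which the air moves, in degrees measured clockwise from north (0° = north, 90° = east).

The pressure-gradient force points toward the northeast (bearing 045°).
Geostrophic balance: in the Southern Hemisphere the Coriolis force deflects motion to the left, so the geostrophic wind blows 90° to the left of the pressure-gradient force (low pressure on the right).
Rotating 045° by 90° counterclockwise gives 315° — the wind blows toward the northwest.

315°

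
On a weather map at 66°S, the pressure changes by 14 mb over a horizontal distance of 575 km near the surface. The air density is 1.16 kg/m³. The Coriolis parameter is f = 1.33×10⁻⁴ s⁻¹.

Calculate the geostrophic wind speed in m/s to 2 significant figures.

Pressure gradient: |∂P/∂n| = 1400 Pa / 575000 m = 2.43×10⁻³ Pa/m
Geostrophic balance (pressure-gradient force = Coriolis force):
V_g = (1/(fρ)) |∂P/∂n| = 2.43×10⁻³ / (1.33×10⁻⁴ × 1.16) = 15.8 m/s

16 m/s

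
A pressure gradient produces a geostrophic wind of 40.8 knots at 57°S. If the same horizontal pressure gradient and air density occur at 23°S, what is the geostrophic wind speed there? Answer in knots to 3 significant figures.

87.6 knots

With the same pressure gradient and density, V_g ∝ 1/f ∝ 1/sin φ.
V₂ = V₁ · sin φ₁ / sin φ₂ = 40.8 × sin 57° / sin 23°
V₂ = 40.8 × 0.8387/0.3907 = 87.6 knots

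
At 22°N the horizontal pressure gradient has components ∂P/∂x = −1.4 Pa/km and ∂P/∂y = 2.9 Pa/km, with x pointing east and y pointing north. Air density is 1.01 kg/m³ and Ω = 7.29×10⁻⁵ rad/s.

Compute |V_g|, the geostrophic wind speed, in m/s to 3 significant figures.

58.4 m/s

Coriolis parameter at 22°N:
f = 2Ω sin φ = 2 × 7.29×10⁻⁵ × sin 22° = 5.46×10⁻⁵ s⁻¹
Component geostrophic relations (x east, y north):
u_g = −(1/(fρ)) ∂P/∂y,  v_g = (1/(fρ)) ∂P/∂x
u_g = −(2.9×10⁻³)/(5.46×10⁻⁵ × 1.01) = −52.6 m/s;  v_g = (−1.4×10⁻³)/(5.46×10⁻⁵ × 1.01) = −25.4 m/s
|V_g| = √(u_g² + v_g²) = 58.4 m/s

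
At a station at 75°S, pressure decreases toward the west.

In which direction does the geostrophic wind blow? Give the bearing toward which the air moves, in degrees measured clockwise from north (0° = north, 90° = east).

180°

The pressure-gradient force points toward the west (bearing 270°).
Geostrophic balance: in the Southern Hemisphere the Coriolis force deflects motion to the left, so the geostrophic wind blows 90° to the left of the pressure-gradient force (low pressure on the right).
Rotating 270° by 90° counterclockwise gives 180° — the wind blows toward the south.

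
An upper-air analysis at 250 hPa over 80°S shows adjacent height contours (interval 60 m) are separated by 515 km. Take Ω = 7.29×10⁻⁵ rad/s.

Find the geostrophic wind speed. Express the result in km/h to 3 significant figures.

28.7 km/h

Coriolis parameter at 80°S:
f = 2Ω sin φ = 2 × 7.29×10⁻⁵ × sin 80° = 1.44×10⁻⁴ s⁻¹
Height gradient: |∂Z/∂n| = 60 m / 515000 m = 1.17×10⁻⁴
On a pressure surface, geostrophic balance gives V_g = (g/f)|∂Z/∂n|:
V_g = 9.81 × 1.17×10⁻⁴ / 1.44×10⁻⁴ = 7.96 m/s
Converting: 7.96 m/s × 3.6 = 28.7 km/h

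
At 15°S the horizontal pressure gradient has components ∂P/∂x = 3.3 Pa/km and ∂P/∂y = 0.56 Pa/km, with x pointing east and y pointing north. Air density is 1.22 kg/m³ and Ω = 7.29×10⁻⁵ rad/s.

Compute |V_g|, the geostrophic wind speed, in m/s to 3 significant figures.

Coriolis parameter at 15°S:
f = 2Ω sin φ = 2 × 7.29×10⁻⁵ × sin 15° = 3.77×10⁻⁵ s⁻¹
In the Southern Hemisphere f is negative: f = −3.77×10⁻⁵ s⁻¹.
Component geostrophic relations (x east, y north):
u_g = −(1/(fρ)) ∂P/∂y,  v_g = (1/(fρ)) ∂P/∂x
u_g = −(0.56×10⁻³)/(−3.77×10⁻⁵ × 1.22) = 12.2 m/s;  v_g = (3.3×10⁻³)/(−3.77×10⁻⁵ × 1.22) = −71.7 m/s
|V_g| = √(u_g² + v_g²) = 72.7 m/s

72.7 m/s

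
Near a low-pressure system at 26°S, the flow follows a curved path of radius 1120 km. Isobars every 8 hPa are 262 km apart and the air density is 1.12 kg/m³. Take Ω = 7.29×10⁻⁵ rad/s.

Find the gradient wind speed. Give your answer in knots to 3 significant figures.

58.4 knots

Coriolis parameter at 26°S:
f = 2Ω sin φ = 2 × 7.29×10⁻⁵ × sin 26° = 6.39×10⁻⁵ s⁻¹
Pressure gradient: |∂P/∂n| = 800 Pa / 262000 m = 3.05×10⁻³ Pa/m
Geostrophic speed: V_g = |∂P/∂n|/(fρ) = 3.05×10⁻³/(6.39×10⁻⁵ × 1.12) = 42.7 m/s
Around a low, centrifugal force acts outward with Coriolis, so pressure-gradient force balances both:
(1/ρ)|∂P/∂n| = fV + V²/R  →  V² + fR·V − fR·V_g = 0
With fR = 6.39×10⁻⁵ × 1120×10³ m = 71.6 m/s:
V = [−fR + √((fR)² + 4 fR V_g)]/2 = [−71.6 + √(71.6² + 4×71.6×42.7)]/2 = 30 m/s
Subgeostrophic (V < V_g = 42.7 m/s), as expected around a low.
Converting: 30 m/s × 1.944 = 58.4 knots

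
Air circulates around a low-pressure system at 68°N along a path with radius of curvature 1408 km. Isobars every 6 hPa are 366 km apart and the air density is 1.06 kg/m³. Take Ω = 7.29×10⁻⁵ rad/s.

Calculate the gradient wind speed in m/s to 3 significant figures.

Coriolis parameter at 68°N:
f = 2Ω sin φ = 2 × 7.29×10⁻⁵ × sin 68° = 1.35×10⁻⁴ s⁻¹
Pressure gradient: |∂P/∂n| = 600 Pa / 366000 m = 1.64×10⁻³ Pa/m
Geostrophic speed: V_g = |∂P/∂n|/(fρ) = 1.64×10⁻³/(1.35×10⁻⁴ × 1.06) = 11.4 m/s
Around a low, centrifugal force acts outward with Coriolis, so pressure-gradient force balances both:
(1/ρ)|∂P/∂n| = fV + V²/R  →  V² + fR·V − fR·V_g = 0
With fR = 1.35×10⁻⁴ × 1408×10³ m = 190 m/s:
V = [−fR + √((fR)² + 4 fR V_g)]/2 = [−190 + √(190² + 4×190×11.4)]/2 = 10.8 m/s
Subgeostrophic (V < V_g = 11.4 m/s), as expected around a low.

10.8 m/s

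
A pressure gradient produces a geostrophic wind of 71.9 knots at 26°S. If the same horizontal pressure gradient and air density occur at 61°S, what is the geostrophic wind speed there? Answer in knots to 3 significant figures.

With the same pressure gradient and density, V_g ∝ 1/f ∝ 1/sin φ.
V₂ = V₁ · sin φ₁ / sin φ₂ = 71.9 × sin 26° / sin 61°
V₂ = 71.9 × 0.4384/0.8746 = 36.0 knots

36.0 knots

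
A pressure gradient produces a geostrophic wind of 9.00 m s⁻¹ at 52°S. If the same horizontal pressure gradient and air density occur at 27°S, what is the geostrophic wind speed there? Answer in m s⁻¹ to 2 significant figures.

With the same pressure gradient and density, V_g ∝ 1/f ∝ 1/sin φ.
V₂ = V₁ · sin φ₁ / sin φ₂ = 9.00 × sin 52° / sin 27°
V₂ = 9.00 × 0.7880/0.4540 = 16 m s⁻¹

16 m s⁻¹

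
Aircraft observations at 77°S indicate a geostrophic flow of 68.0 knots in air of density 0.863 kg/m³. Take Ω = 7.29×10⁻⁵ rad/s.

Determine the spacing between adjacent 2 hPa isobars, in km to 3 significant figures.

Coriolis parameter at 77°S:
f = 2Ω sin φ = 2 × 7.29×10⁻⁵ × sin 77° = 1.42×10⁻⁴ s⁻¹
Wind speed in SI: 68.0 knots = 35.0 m/s
Geostrophic balance rearranged: |∂P/∂n| = f ρ V_g
|∂P/∂n| = 1.42×10⁻⁴ × 0.863 × 35.0 = 4.29×10⁻³ Pa/m
Isobar spacing: Δn = ΔP/|∂P/∂n| = 200 Pa / 4.29×10⁻³ Pa/m = 46633 m ≈ 46.6 km

46.6 km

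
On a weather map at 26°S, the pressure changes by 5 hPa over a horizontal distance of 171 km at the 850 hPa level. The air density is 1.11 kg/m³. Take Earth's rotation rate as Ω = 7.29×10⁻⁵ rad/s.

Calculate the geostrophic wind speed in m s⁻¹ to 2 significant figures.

Coriolis parameter at 26°S:
f = 2Ω sin φ = 2 × 7.29×10⁻⁵ × sin 26° = 6.39×10⁻⁵ s⁻¹
Pressure gradient: |∂P/∂n| = 500 Pa / 171000 m = 2.92×10⁻³ Pa/m
Geostrophic balance (pressure-gradient force = Coriolis force):
V_g = (1/(fρ)) |∂P/∂n| = 2.92×10⁻³ / (6.39×10⁻⁵ × 1.11) = 41.2 m/s

41 m s⁻¹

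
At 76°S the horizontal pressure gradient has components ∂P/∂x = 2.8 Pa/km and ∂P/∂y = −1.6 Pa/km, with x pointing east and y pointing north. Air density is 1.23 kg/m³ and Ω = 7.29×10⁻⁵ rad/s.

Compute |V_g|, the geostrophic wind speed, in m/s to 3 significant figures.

Coriolis parameter at 76°S:
f = 2Ω sin φ = 2 × 7.29×10⁻⁵ × sin 76° = 1.41×10⁻⁴ s⁻¹
In the Southern Hemisphere f is negative: f = −1.41×10⁻⁴ s⁻¹.
Component geostrophic relations (x east, y north):
u_g = −(1/(fρ)) ∂P/∂y,  v_g = (1/(fρ)) ∂P/∂x
u_g = −(−1.6×10⁻³)/(−1.41×10⁻⁴ × 1.23) = −9.20 m/s;  v_g = (2.8×10⁻³)/(−1.41×10⁻⁴ × 1.23) = −16.1 m/s
|V_g| = √(u_g² + v_g²) = 18.5 m/s

18.5 m/s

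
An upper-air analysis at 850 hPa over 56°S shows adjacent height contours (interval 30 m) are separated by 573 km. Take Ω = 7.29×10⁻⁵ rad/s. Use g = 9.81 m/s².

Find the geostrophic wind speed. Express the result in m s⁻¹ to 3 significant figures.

Coriolis parameter at 56°S:
f = 2Ω sin φ = 2 × 7.29×10⁻⁵ × sin 56° = 1.21×10⁻⁴ s⁻¹
Height gradient: |∂Z/∂n| = 30 m / 573000 m = 5.24×10⁻⁵
On a pressure surface, geostrophic balance gives V_g = (g/f)|∂Z/∂n|:
V_g = 9.81 × 5.24×10⁻⁵ / 1.21×10⁻⁴ = 4.25 m/s

4.25 m s⁻¹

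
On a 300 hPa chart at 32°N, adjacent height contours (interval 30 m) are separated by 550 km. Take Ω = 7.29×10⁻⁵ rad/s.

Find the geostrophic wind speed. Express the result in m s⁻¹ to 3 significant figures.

Coriolis parameter at 32°N:
f = 2Ω sin φ = 2 × 7.29×10⁻⁵ × sin 32° = 7.73×10⁻⁵ s⁻¹
Height gradient: |∂Z/∂n| = 30 m / 550000 m = 5.45×10⁻⁵
On a pressure surface, geostrophic balance gives V_g = (g/f)|∂Z/∂n|:
V_g = 9.81 × 5.45×10⁻⁵ / 7.73×10⁻⁵ = 6.93 m/s

6.93 m s⁻¹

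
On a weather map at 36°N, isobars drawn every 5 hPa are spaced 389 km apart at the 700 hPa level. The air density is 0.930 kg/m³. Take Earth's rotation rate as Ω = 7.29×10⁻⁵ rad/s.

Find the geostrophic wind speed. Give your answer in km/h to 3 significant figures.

Coriolis parameter at 36°N:
f = 2Ω sin φ = 2 × 7.29×10⁻⁵ × sin 36° = 8.57×10⁻⁵ s⁻¹
Pressure gradient: |∂P/∂n| = 500 Pa / 389000 m = 1.29×10⁻³ Pa/m
Geostrophic balance (pressure-gradient force = Coriolis force):
V_g = (1/(fρ)) |∂P/∂n| = 1.29×10⁻³ / (8.57×10⁻⁵ × 0.930) = 16.1 m/s
Converting: 16.1 m/s × 3.6 = 58.1 km/h

58.1 km/h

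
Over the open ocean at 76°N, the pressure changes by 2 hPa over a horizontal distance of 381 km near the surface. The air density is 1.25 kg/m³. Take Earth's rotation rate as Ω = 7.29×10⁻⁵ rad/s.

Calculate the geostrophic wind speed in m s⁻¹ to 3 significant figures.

2.97 m s⁻¹

Coriolis parameter at 76°N:
f = 2Ω sin φ = 2 × 7.29×10⁻⁵ × sin 76° = 1.41×10⁻⁴ s⁻¹
Pressure gradient: |∂P/∂n| = 200 Pa / 381000 m = 5.25×10⁻⁴ Pa/m
Geostrophic balance (pressure-gradient force = Coriolis force):
V_g = (1/(fρ)) |∂P/∂n| = 5.25×10⁻⁴ / (1.41×10⁻⁴ × 1.25) = 2.97 m/s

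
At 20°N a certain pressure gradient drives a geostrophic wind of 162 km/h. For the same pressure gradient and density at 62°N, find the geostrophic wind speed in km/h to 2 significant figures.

63 km/h

With the same pressure gradient and density, V_g ∝ 1/f ∝ 1/sin φ.
V₂ = V₁ · sin φ₁ / sin φ₂ = 162 × sin 20° / sin 62°
V₂ = 162 × 0.3420/0.8829 = 63 km/h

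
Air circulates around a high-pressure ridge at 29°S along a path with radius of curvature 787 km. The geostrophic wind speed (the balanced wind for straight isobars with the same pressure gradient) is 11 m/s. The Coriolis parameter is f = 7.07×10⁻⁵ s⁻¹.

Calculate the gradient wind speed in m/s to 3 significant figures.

15.1 m/s

Around a high, pressure-gradient force acts outward with centrifugal, so Coriolis balances both:
fV = (1/ρ)|∂P/∂n| + V²/R  →  V² − fR·V + fR·V_g = 0
With fR = 7.07×10⁻⁵ × 787×10³ m = 55.6 m/s:
V = [fR − √((fR)² − 4 fR V_g)]/2 = [55.6 − √(55.6² − 4×55.6×11)]/2 = 15.1 m/s
Supergeostrophic (V > V_g = 11 m/s), as expected around a high.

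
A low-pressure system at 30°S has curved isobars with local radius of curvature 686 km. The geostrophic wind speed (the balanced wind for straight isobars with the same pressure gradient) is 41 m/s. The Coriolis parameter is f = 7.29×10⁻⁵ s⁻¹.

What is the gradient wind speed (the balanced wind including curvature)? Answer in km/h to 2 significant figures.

96 km/h

Around a low, centrifugal force acts outward with Coriolis, so pressure-gradient force balances both:
(1/ρ)|∂P/∂n| = fV + V²/R  →  V² + fR·V − fR·V_g = 0
With fR = 7.29×10⁻⁵ × 686×10³ m = 50.0 m/s:
V = [−fR + √((fR)² + 4 fR V_g)]/2 = [−50.0 + √(50.0² + 4×50.0×41)]/2 = 26.7 m/s
Subgeostrophic (V < V_g = 41 m/s), as expected around a low.
Converting: 26.7 m/s × 3.6 = 96 km/h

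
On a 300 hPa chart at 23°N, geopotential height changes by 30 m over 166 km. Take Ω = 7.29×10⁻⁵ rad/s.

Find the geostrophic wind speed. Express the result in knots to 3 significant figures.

Coriolis parameter at 23°N:
f = 2Ω sin φ = 2 × 7.29×10⁻⁵ × sin 23° = 5.70×10⁻⁵ s⁻¹
Height gradient: |∂Z/∂n| = 30 m / 166000 m = 1.81×10⁻⁴
On a pressure surface, geostrophic balance gives V_g = (g/f)|∂Z/∂n|:
V_g = 9.81 × 1.81×10⁻⁴ / 5.70×10⁻⁵ = 31.1 m/s
Converting: 31.1 m/s × 1.944 = 60.5 knots

60.5 knots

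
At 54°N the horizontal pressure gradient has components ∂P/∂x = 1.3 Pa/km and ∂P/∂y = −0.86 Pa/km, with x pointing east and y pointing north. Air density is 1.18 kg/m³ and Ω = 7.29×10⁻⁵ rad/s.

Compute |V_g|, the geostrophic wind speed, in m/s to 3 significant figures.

11.2 m/s

Coriolis parameter at 54°N:
f = 2Ω sin φ = 2 × 7.29×10⁻⁵ × sin 54° = 1.18×10⁻⁴ s⁻¹
Component geostrophic relations (x east, y north):
u_g = −(1/(fρ)) ∂P/∂y,  v_g = (1/(fρ)) ∂P/∂x
u_g = −(−0.86×10⁻³)/(1.18×10⁻⁴ × 1.18) = 6.18 m/s;  v_g = (1.3×10⁻³)/(1.18×10⁻⁴ × 1.18) = 9.34 m/s
|V_g| = √(u_g² + v_g²) = 11.2 m/s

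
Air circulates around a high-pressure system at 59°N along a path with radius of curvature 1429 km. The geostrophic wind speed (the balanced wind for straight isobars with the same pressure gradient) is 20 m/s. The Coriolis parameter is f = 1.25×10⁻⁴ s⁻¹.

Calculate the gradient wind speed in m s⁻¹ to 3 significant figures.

22.9 m s⁻¹

Around a high, pressure-gradient force acts outward with centrifugal, so Coriolis balances both:
fV = (1/ρ)|∂P/∂n| + V²/R  →  V² − fR·V + fR·V_g = 0
With fR = 1.25×10⁻⁴ × 1429×10³ m = 179 m/s:
V = [fR − √((fR)² − 4 fR V_g)]/2 = [179 − √(179² − 4×179×20)]/2 = 22.9 m/s
Supergeostrophic (V > V_g = 20 m/s), as expected around a high.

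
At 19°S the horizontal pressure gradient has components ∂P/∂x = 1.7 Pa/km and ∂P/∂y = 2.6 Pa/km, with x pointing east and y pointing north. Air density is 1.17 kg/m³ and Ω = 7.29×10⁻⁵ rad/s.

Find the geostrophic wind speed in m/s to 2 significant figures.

56 m/s

Coriolis parameter at 19°S:
f = 2Ω sin φ = 2 × 7.29×10⁻⁵ × sin 19° = 4.75×10⁻⁵ s⁻¹
In the Southern Hemisphere f is negative: f = −4.75×10⁻⁵ s⁻¹.
Component geostrophic relations (x east, y north):
u_g = −(1/(fρ)) ∂P/∂y,  v_g = (1/(fρ)) ∂P/∂x
u_g = −(2.6×10⁻³)/(−4.75×10⁻⁵ × 1.17) = 46.8 m/s;  v_g = (1.7×10⁻³)/(−4.75×10⁻⁵ × 1.17) = −30.6 m/s
|V_g| = √(u_g² + v_g²) = 55.9 m/s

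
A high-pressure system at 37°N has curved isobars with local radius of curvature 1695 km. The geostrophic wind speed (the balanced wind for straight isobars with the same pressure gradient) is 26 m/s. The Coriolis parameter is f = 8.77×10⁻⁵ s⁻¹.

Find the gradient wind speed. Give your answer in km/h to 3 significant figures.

121 km/h

Around a high, pressure-gradient force acts outward with centrifugal, so Coriolis balances both:
fV = (1/ρ)|∂P/∂n| + V²/R  →  V² − fR·V + fR·V_g = 0
With fR = 8.77×10⁻⁵ × 1695×10³ m = 149 m/s:
V = [fR − √((fR)² − 4 fR V_g)]/2 = [149 − √(149² − 4×149×26)]/2 = 33.6 m/s
Supergeostrophic (V > V_g = 26 m/s), as expected around a high.
Converting: 33.6 m/s × 3.6 = 121 km/h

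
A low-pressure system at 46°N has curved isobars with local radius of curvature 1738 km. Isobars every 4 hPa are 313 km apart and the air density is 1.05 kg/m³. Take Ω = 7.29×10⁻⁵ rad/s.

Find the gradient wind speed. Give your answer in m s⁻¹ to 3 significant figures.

Coriolis parameter at 46°N:
f = 2Ω sin φ = 2 × 7.29×10⁻⁵ × sin 46° = 1.05×10⁻⁴ s⁻¹
Pressure gradient: |∂P/∂n| = 400 Pa / 313000 m = 1.28×10⁻³ Pa/m
Geostrophic speed: V_g = |∂P/∂n|/(fρ) = 1.28×10⁻³/(1.05×10⁻⁴ × 1.05) = 11.6 m/s
Around a low, centrifugal force acts outward with Coriolis, so pressure-gradient force balances both:
(1/ρ)|∂P/∂n| = fV + V²/R  →  V² + fR·V − fR·V_g = 0
With fR = 1.05×10⁻⁴ × 1738×10³ m = 182 m/s:
V = [−fR + √((fR)² + 4 fR V_g)]/2 = [−182 + √(182² + 4×182×11.6)]/2 = 10.9 m/s
Subgeostrophic (V < V_g = 11.6 m/s), as expected around a low.

10.9 m s⁻¹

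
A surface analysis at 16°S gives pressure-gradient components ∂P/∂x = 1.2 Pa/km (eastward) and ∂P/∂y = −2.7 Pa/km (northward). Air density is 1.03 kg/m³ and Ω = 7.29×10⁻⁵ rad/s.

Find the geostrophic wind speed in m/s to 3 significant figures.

71.4 m/s

Coriolis parameter at 16°S:
f = 2Ω sin φ = 2 × 7.29×10⁻⁵ × sin 16° = 4.02×10⁻⁵ s⁻¹
In the Southern Hemisphere f is negative: f = −4.02×10⁻⁵ s⁻¹.
Component geostrophic relations (x east, y north):
u_g = −(1/(fρ)) ∂P/∂y,  v_g = (1/(fρ)) ∂P/∂x
u_g = −(−2.7×10⁻³)/(−4.02×10⁻⁵ × 1.03) = −65.2 m/s;  v_g = (1.2×10⁻³)/(−4.02×10⁻⁵ × 1.03) = −29.0 m/s
|V_g| = √(u_g² + v_g²) = 71.4 m/s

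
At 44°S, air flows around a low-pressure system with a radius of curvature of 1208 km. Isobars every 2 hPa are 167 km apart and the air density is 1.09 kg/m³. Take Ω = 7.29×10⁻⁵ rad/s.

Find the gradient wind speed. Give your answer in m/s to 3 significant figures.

10.0 m/s

Coriolis parameter at 44°S:
f = 2Ω sin φ = 2 × 7.29×10⁻⁵ × sin 44° = 1.01×10⁻⁴ s⁻¹
Pressure gradient: |∂P/∂n| = 200 Pa / 167000 m = 1.20×10⁻³ Pa/m
Geostrophic speed: V_g = |∂P/∂n|/(fρ) = 1.20×10⁻³/(1.01×10⁻⁴ × 1.09) = 10.8 m/s
Around a low, centrifugal force acts outward with Coriolis, so pressure-gradient force balances both:
(1/ρ)|∂P/∂n| = fV + V²/R  →  V² + fR·V − fR·V_g = 0
With fR = 1.01×10⁻⁴ × 1208×10³ m = 122 m/s:
V = [−fR + √((fR)² + 4 fR V_g)]/2 = [−122 + √(122² + 4×122×10.8)]/2 = 10 m/s
Subgeostrophic (V < V_g = 10.8 m/s), as expected around a low.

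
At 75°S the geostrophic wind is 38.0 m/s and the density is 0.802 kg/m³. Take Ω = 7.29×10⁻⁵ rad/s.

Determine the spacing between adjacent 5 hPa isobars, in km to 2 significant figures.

120 km

Coriolis parameter at 75°S:
f = 2Ω sin φ = 2 × 7.29×10⁻⁵ × sin 75° = 1.41×10⁻⁴ s⁻¹
Geostrophic balance rearranged: |∂P/∂n| = f ρ V_g
|∂P/∂n| = 1.41×10⁻⁴ × 0.802 × 38.0 = 4.29×10⁻³ Pa/m
Isobar spacing: Δn = ΔP/|∂P/∂n| = 500 Pa / 4.29×10⁻³ Pa/m = 116496 m ≈ 120 km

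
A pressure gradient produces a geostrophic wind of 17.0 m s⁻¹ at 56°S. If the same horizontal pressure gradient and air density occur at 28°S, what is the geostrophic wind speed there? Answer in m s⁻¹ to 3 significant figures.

With the same pressure gradient and density, V_g ∝ 1/f ∝ 1/sin φ.
V₂ = V₁ · sin φ₁ / sin φ₂ = 17.0 × sin 56° / sin 28°
V₂ = 17.0 × 0.8290/0.4695 = 30.0 m s⁻¹

30.0 m s⁻¹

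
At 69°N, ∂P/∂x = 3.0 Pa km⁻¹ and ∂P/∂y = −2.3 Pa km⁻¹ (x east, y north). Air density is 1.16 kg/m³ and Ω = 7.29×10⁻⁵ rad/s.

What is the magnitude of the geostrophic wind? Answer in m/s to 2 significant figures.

24 m/s

Coriolis parameter at 69°N:
f = 2Ω sin φ = 2 × 7.29×10⁻⁵ × sin 69° = 1.36×10⁻⁴ s⁻¹
Component geostrophic relations (x east, y north):
u_g = −(1/(fρ)) ∂P/∂y,  v_g = (1/(fρ)) ∂P/∂x
u_g = −(−2.3×10⁻³)/(1.36×10⁻⁴ × 1.16) = 14.6 m/s;  v_g = (3.0×10⁻³)/(1.36×10⁻⁴ × 1.16) = 19.0 m/s
|V_g| = √(u_g² + v_g²) = 23.9 m/s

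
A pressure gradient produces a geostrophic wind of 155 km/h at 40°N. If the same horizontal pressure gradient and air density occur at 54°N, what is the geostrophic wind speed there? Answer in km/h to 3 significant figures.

With the same pressure gradient and density, V_g ∝ 1/f ∝ 1/sin φ.
V₂ = V₁ · sin φ₁ / sin φ₂ = 155 × sin 40° / sin 54°
V₂ = 155 × 0.6428/0.8090 = 123 km/h

123 km/h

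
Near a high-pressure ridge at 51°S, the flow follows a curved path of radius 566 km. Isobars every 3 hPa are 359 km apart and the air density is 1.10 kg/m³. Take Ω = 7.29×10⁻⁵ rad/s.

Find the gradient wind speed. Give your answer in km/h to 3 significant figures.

Coriolis parameter at 51°S:
f = 2Ω sin φ = 2 × 7.29×10⁻⁵ × sin 51° = 1.13×10⁻⁴ s⁻¹
Pressure gradient: |∂P/∂n| = 300 Pa / 359000 m = 8.36×10⁻⁴ Pa/m
Geostrophic speed: V_g = |∂P/∂n|/(fρ) = 8.36×10⁻⁴/(1.13×10⁻⁴ × 1.10) = 6.70 m/s
Around a high, pressure-gradient force acts outward with centrifugal, so Coriolis balances both:
fV = (1/ρ)|∂P/∂n| + V²/R  →  V² − fR·V + fR·V_g = 0
With fR = 1.13×10⁻⁴ × 566×10³ m = 64.1 m/s:
V = [fR − √((fR)² − 4 fR V_g)]/2 = [64.1 − √(64.1² − 4×64.1×6.7)]/2 = 7.61 m/s
Supergeostrophic (V > V_g = 6.7 m/s), as expected around a high.
Converting: 7.61 m/s × 3.6 = 27.4 km/h

27.4 km/h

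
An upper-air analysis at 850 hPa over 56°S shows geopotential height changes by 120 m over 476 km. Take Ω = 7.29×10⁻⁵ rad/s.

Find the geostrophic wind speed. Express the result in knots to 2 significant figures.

Coriolis parameter at 56°S:
f = 2Ω sin φ = 2 × 7.29×10⁻⁵ × sin 56° = 1.21×10⁻⁴ s⁻¹
Height gradient: |∂Z/∂n| = 120 m / 476000 m = 2.52×10⁻⁴
On a pressure surface, geostrophic balance gives V_g = (g/f)|∂Z/∂n|:
V_g = 9.81 × 2.52×10⁻⁴ / 1.21×10⁻⁴ = 20.5 m/s
Converting: 20.5 m/s × 1.944 = 40 knots

40 knots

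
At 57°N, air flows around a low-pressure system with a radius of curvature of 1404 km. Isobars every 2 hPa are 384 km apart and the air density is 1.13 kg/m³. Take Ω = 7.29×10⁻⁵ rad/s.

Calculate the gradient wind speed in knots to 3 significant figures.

7.17 knots

Coriolis parameter at 57°N:
f = 2Ω sin φ = 2 × 7.29×10⁻⁵ × sin 57° = 1.22×10⁻⁴ s⁻¹
Pressure gradient: |∂P/∂n| = 200 Pa / 384000 m = 5.21×10⁻⁴ Pa/m
Geostrophic speed: V_g = |∂P/∂n|/(fρ) = 5.21×10⁻⁴/(1.22×10⁻⁴ × 1.13) = 3.77 m/s
Around a low, centrifugal force acts outward with Coriolis, so pressure-gradient force balances both:
(1/ρ)|∂P/∂n| = fV + V²/R  →  V² + fR·V − fR·V_g = 0
With fR = 1.22×10⁻⁴ × 1404×10³ m = 172 m/s:
V = [−fR + √((fR)² + 4 fR V_g)]/2 = [−172 + √(172² + 4×172×3.77)]/2 = 3.69 m/s
Subgeostrophic (V < V_g = 3.77 m/s), as expected around a low.
Converting: 3.69 m/s × 1.944 = 7.17 knots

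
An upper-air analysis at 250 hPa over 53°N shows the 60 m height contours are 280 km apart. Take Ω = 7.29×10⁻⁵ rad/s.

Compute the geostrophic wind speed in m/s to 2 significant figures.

Coriolis parameter at 53°N:
f = 2Ω sin φ = 2 × 7.29×10⁻⁵ × sin 53° = 1.16×10⁻⁴ s⁻¹
Height gradient: |∂Z/∂n| = 60 m / 280000 m = 2.14×10⁻⁴
On a pressure surface, geostrophic balance gives V_g = (g/f)|∂Z/∂n|:
V_g = 9.81 × 2.14×10⁻⁴ / 1.16×10⁻⁴ = 18.1 m/s

18 m/s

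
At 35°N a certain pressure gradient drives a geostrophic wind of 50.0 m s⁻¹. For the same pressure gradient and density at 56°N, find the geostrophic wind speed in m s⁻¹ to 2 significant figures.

With the same pressure gradient and density, V_g ∝ 1/f ∝ 1/sin φ.
V₂ = V₁ · sin φ₁ / sin φ₂ = 50.0 × sin 35° / sin 56°
V₂ = 50.0 × 0.5736/0.8290 = 35 m s⁻¹

35 m s⁻¹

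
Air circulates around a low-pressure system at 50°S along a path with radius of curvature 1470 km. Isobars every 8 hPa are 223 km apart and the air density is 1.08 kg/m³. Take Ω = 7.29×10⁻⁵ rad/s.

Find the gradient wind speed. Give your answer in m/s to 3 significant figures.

25.7 m/s

Coriolis parameter at 50°S:
f = 2Ω sin φ = 2 × 7.29×10⁻⁵ × sin 50° = 1.12×10⁻⁴ s⁻¹
Pressure gradient: |∂P/∂n| = 800 Pa / 223000 m = 3.59×10⁻³ Pa/m
Geostrophic speed: V_g = |∂P/∂n|/(fρ) = 3.59×10⁻³/(1.12×10⁻⁴ × 1.08) = 29.7 m/s
Around a low, centrifugal force acts outward with Coriolis, so pressure-gradient force balances both:
(1/ρ)|∂P/∂n| = fV + V²/R  →  V² + fR·V − fR·V_g = 0
With fR = 1.12×10⁻⁴ × 1470×10³ m = 164 m/s:
V = [−fR + √((fR)² + 4 fR V_g)]/2 = [−164 + √(164² + 4×164×29.7)]/2 = 25.7 m/s
Subgeostrophic (V < V_g = 29.7 m/s), as expected around a low.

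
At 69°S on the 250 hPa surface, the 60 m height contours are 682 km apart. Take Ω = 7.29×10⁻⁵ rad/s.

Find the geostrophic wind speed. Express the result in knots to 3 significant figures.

Coriolis parameter at 69°S:
f = 2Ω sin φ = 2 × 7.29×10⁻⁵ × sin 69° = 1.36×10⁻⁴ s⁻¹
Height gradient: |∂Z/∂n| = 60 m / 682000 m = 8.80×10⁻⁵
On a pressure surface, geostrophic balance gives V_g = (g/f)|∂Z/∂n|:
V_g = 9.81 × 8.80×10⁻⁵ / 1.36×10⁻⁴ = 6.34 m/s
Converting: 6.34 m/s × 1.944 = 12.3 knots

12.3 knots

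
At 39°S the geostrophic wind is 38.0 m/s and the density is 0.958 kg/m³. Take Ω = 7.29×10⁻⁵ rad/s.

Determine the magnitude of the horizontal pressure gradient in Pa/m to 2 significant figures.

3.3×10⁻³ Pa/m

Coriolis parameter at 39°S:
f = 2Ω sin φ = 2 × 7.29×10⁻⁵ × sin 39° = 9.18×10⁻⁵ s⁻¹
Geostrophic balance rearranged: |∂P/∂n| = f ρ V_g
|∂P/∂n| = 9.18×10⁻⁵ × 0.958 × 38.0 = 3.34×10⁻³ Pa/m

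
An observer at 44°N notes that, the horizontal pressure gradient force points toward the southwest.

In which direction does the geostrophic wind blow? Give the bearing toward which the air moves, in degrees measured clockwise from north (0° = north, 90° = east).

The pressure-gradient force points toward the southwest (bearing 225°).
Geostrophic balance: in the Northern Hemisphere the Coriolis force deflects motion to the right, so the geostrophic wind blows 90° to the right of the pressure-gradient force (low pressure on the left).
Rotating 225° by 90° clockwise gives 315° — the wind blows toward the northwest.

315°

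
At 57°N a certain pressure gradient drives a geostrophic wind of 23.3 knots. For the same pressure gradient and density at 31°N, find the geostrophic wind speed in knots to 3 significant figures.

37.9 knots

With the same pressure gradient and density, V_g ∝ 1/f ∝ 1/sin φ.
V₂ = V₁ · sin φ₁ / sin φ₂ = 23.3 × sin 57° / sin 31°
V₂ = 23.3 × 0.8387/0.5150 = 37.9 knots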